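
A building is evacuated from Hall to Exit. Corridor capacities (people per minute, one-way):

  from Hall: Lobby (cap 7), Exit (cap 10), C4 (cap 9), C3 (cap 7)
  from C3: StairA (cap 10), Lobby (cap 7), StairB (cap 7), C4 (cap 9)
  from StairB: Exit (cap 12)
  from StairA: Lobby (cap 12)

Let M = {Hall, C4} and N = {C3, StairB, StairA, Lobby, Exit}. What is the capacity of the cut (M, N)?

Edges leaving {Hall, C4}: Hall→C3 (7), Hall→Lobby (7), Hall→Exit (10).
Cut capacity = 7 + 7 + 10 = 24.

24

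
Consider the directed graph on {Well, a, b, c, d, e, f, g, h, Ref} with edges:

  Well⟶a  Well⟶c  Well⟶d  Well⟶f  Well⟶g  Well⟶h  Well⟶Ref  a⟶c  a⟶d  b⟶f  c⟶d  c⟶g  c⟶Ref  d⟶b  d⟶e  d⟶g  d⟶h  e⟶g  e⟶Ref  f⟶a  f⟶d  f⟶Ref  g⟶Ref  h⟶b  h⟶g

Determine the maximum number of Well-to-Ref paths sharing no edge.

5

Assign every edge capacity 1; by Menger, the answer equals the max flow.
Path Well→Ref (+1); total 1.
Path Well→c→Ref (+1); total 2.
Path Well→f→Ref (+1); total 3.
Path Well→g→Ref (+1); total 4.
Path Well→d→e→Ref (+1); total 5.
No residual Well→Ref path; max flow = 5.
Certifying cut of size 5: {Well→Ref, c→Ref, d→e, f→Ref, g→Ref}.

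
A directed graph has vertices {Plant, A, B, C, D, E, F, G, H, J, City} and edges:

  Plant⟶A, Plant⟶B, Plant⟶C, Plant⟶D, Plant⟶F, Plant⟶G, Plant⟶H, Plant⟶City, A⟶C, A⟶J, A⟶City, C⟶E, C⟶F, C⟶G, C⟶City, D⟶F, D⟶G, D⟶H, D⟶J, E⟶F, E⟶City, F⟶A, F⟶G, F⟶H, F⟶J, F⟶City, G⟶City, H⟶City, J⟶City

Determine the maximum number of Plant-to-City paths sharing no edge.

Assign every edge capacity 1; by Menger, the answer equals the max flow.
Path Plant→City (+1); total 1.
Path Plant→A→City (+1); total 2.
Path Plant→C→City (+1); total 3.
Path Plant→F→City (+1); total 4.
Path Plant→G→City (+1); total 5.
Path Plant→H→City (+1); total 6.
Path Plant→D→J→City (+1); total 7.
No residual Plant→City path; max flow = 7.
Certifying cut of size 7: {Plant→A, Plant→C, Plant→City, Plant→D, Plant→F, Plant→G, Plant→H}.

7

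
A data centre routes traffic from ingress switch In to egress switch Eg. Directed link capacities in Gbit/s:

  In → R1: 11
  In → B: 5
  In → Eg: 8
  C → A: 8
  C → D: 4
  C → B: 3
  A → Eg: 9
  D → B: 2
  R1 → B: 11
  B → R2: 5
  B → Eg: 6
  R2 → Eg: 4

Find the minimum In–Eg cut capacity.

18

Augment In→Eg: bottleneck 8, flow now 8.
Augment In→B→Eg: bottleneck 5, flow now 13.
Augment In→R1→B→Eg: bottleneck 1, flow now 14.
Augment In→R1→B→R2→Eg: bottleneck 4, flow now 18.
No augmenting path remains; maximum flow = 18.
By max-flow min-cut, the minimum cut capacity equals the max flow.
In the residual graph, reachable from In: {In, R1, B, R2}.
Min-cut edges: In→Eg (8), B→Eg (6), R2→Eg (4); capacity 8 + 6 + 4 = 18.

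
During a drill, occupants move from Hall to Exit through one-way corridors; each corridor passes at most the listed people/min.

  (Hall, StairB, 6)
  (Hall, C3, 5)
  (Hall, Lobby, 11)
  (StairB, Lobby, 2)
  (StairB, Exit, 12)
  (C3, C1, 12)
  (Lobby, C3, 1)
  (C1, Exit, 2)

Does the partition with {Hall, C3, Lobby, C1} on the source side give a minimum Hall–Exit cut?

Yes — it is a minimum cut (capacity 8).

Given cut capacity: 6 + 2 = 8.
Augment Hall→StairB→Exit: bottleneck 6, flow now 6.
Augment Hall→C3→C1→Exit: bottleneck 2, flow now 8.
No augmenting path remains; maximum flow = 8.
Cut capacity 8 equals the max flow, so it is a minimum cut.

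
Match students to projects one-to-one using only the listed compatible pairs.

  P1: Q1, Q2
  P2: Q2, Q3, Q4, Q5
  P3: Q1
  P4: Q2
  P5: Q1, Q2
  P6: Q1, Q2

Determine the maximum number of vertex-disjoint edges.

Unit-capacity flow: source→left, listed edges, right→sink; max matching = max flow.
Augmenting path P1→Q1 (+1); matched 1.
Augmenting path P2→Q2 (+1); matched 2.
Augmenting path P4→Q2→P2→Q3 (+1); matched 3.
No augmenting path remains; maximum matching = 3.
König certificate: {P2, Q1, Q2} is a vertex cover of size 3 (every listed pair touches it), so no matching can be larger.

3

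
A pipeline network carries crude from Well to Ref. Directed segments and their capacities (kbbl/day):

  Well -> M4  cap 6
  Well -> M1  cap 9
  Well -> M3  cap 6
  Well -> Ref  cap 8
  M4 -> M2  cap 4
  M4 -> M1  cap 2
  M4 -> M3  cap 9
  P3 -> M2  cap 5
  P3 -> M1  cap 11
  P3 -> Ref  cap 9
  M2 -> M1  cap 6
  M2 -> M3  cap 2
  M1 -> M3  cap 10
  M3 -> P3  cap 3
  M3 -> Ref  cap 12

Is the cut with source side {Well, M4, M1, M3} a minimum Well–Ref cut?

No — its capacity is 27, but the minimum cut has capacity 23.

Given cut capacity: 8 + 4 + 3 + 12 = 27.
Augment Well→Ref: bottleneck 8, flow now 8.
Augment Well→M3→Ref: bottleneck 6, flow now 14.
Augment Well→M4→M3→Ref: bottleneck 6, flow now 20.
Augment Well→M1→M3→P3→Ref: bottleneck 3, flow now 23.
No augmenting path remains; maximum flow = 23.
In the residual graph, reachable from Well: {Well, M4, M2, M1, M3}.
Min-cut edges: Well→Ref (8), M3→P3 (3), M3→Ref (12); capacity 8 + 3 + 12 = 23.
Cut capacity 27 exceeds the max flow 23, so it is not minimum.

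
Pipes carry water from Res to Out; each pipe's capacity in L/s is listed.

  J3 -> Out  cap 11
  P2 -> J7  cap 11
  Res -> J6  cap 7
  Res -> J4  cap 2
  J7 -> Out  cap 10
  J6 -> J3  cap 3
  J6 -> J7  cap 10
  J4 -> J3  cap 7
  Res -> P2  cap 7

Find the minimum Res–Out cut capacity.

15

Augment Res→P2→J7→Out: bottleneck 7, flow now 7.
Augment Res→J6→J3→Out: bottleneck 3, flow now 10.
Augment Res→J6→J7→Out: bottleneck 3, flow now 13.
Augment Res→J4→J3→Out: bottleneck 2, flow now 15.
No augmenting path remains; maximum flow = 15.
By max-flow min-cut, the minimum cut capacity equals the max flow.
In the residual graph, reachable from Res: {Res, P2, J6, J7}.
Min-cut edges: Res→J4 (2), J6→J3 (3), J7→Out (10); capacity 2 + 3 + 10 = 15.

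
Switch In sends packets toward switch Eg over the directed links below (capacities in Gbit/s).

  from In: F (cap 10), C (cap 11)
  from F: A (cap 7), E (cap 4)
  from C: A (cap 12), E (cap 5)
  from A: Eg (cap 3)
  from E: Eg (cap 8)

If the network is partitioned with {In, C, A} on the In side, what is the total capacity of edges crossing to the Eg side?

18

Edges leaving {In, C, A}: In→F (10), C→E (5), A→Eg (3).
Cut capacity = 10 + 5 + 3 = 18.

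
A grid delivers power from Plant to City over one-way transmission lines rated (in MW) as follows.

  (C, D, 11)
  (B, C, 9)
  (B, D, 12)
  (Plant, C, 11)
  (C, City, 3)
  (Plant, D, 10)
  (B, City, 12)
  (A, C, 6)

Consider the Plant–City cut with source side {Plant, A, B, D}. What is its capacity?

38

Edges leaving {Plant, A, B, D}: Plant→C (11), A→C (6), B→C (9), B→City (12).
Cut capacity = 11 + 6 + 9 + 12 = 38.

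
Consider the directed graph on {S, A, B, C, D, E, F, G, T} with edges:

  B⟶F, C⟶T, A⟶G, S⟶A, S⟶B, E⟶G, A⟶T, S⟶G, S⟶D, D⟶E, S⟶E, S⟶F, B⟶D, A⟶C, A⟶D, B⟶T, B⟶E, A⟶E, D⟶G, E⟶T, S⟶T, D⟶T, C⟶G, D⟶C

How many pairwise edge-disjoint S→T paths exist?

Assign every edge capacity 1; by Menger, the answer equals the max flow.
Path S→T (+1); total 1.
Path S→A→T (+1); total 2.
Path S→B→T (+1); total 3.
Path S→D→T (+1); total 4.
Path S→E→T (+1); total 5.
No residual S→T path; max flow = 5.
Certifying cut of size 5: {S→A, S→B, S→D, S→E, S→T}.

5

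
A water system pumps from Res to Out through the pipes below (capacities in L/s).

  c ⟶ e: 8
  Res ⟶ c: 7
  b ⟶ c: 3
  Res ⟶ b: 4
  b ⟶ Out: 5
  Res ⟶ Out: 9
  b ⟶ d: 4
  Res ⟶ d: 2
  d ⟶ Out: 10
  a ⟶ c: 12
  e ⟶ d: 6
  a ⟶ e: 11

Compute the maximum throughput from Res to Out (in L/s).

21

Augment Res→Out: bottleneck 9, flow now 9.
Augment Res→b→Out: bottleneck 4, flow now 13.
Augment Res→d→Out: bottleneck 2, flow now 15.
Augment Res→c→e→d→Out: bottleneck 6, flow now 21.
No augmenting path remains; maximum flow = 21.
In the residual graph, reachable from Res: {Res, c, e}.
Min-cut edges: Res→b (4), Res→d (2), Res→Out (9), e→d (6); capacity 4 + 2 + 9 + 6 = 21.
This cut is saturated, so no flow can exceed 21.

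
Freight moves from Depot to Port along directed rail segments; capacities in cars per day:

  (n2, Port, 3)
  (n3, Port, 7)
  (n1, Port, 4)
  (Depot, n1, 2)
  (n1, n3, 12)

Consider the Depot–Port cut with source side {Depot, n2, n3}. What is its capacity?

12

Edges leaving {Depot, n2, n3}: Depot→n1 (2), n2→Port (3), n3→Port (7).
Cut capacity = 2 + 3 + 7 = 12.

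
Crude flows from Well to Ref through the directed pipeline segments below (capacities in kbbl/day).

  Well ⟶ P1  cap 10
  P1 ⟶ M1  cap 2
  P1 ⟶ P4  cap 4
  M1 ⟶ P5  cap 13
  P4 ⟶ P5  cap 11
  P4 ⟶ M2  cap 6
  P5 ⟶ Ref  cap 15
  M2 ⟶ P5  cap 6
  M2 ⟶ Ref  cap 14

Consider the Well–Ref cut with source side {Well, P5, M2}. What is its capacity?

Edges leaving {Well, P5, M2}: Well→P1 (10), P5→Ref (15), M2→Ref (14).
Cut capacity = 10 + 15 + 14 = 39.

39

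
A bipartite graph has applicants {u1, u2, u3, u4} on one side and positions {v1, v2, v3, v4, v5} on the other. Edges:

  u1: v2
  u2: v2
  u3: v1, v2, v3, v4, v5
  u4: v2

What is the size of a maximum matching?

2

Unit-capacity flow: source→left, listed edges, right→sink; max matching = max flow.
Augmenting path u1→v2 (+1); matched 1.
Augmenting path u3→v1 (+1); matched 2.
No augmenting path remains; maximum matching = 2.
König certificate: {u3, v2} is a vertex cover of size 2 (every listed pair touches it), so no matching can be larger.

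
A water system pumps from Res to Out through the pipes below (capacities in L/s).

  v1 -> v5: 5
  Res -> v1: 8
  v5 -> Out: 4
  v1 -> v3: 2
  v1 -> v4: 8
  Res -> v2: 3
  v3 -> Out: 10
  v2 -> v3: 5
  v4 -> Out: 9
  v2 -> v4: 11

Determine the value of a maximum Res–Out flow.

Augment Res→v1→v3→Out: bottleneck 2, flow now 2.
Augment Res→v1→v4→Out: bottleneck 6, flow now 8.
Augment Res→v2→v3→Out: bottleneck 3, flow now 11.
No augmenting path remains; maximum flow = 11.
In the residual graph, reachable from Res: {Res}.
Min-cut edges: Res→v1 (8), Res→v2 (3); capacity 8 + 3 = 11.
This cut is saturated, so no flow can exceed 11.

11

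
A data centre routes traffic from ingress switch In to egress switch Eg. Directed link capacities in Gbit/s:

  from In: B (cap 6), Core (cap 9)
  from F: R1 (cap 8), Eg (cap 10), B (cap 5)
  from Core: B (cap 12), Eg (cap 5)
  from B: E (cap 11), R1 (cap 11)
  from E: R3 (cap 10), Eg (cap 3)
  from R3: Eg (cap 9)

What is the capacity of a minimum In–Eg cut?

15

Augment In→Core→Eg: bottleneck 5, flow now 5.
Augment In→B→E→Eg: bottleneck 3, flow now 8.
Augment In→B→E→R3→Eg: bottleneck 3, flow now 11.
Augment In→Core→B→E→R3→Eg: bottleneck 4, flow now 15.
No augmenting path remains; maximum flow = 15.
By max-flow min-cut, the minimum cut capacity equals the max flow.
In the residual graph, reachable from In: {In}.
Min-cut edges: In→Core (9), In→B (6); capacity 9 + 6 = 15.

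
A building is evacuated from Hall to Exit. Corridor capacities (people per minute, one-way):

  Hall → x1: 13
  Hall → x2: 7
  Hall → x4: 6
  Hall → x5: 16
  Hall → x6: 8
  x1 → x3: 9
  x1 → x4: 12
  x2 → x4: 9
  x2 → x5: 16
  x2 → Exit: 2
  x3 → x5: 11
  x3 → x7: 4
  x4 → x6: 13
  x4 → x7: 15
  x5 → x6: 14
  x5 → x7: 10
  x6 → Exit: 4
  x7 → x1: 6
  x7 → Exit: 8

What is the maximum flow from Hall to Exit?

14

Augment Hall→x2→Exit: bottleneck 2, flow now 2.
Augment Hall→x6→Exit: bottleneck 4, flow now 6.
Augment Hall→x4→x7→Exit: bottleneck 6, flow now 12.
Augment Hall→x5→x7→Exit: bottleneck 2, flow now 14.
No augmenting path remains; maximum flow = 14.
In the residual graph, reachable from Hall: {Hall, x1, x2, x3, x4, x5, x6, x7}.
Min-cut edges: x2→Exit (2), x6→Exit (4), x7→Exit (8); capacity 2 + 4 + 8 = 14.
This cut is saturated, so no flow can exceed 14.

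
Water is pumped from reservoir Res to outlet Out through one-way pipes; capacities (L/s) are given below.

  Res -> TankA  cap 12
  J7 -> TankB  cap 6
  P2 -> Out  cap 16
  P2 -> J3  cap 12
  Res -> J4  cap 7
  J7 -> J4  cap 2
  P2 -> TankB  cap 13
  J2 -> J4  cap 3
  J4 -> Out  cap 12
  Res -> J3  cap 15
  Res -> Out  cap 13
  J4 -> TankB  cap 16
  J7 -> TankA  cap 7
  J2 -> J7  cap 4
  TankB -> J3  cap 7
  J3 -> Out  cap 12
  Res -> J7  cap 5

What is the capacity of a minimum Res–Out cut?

Augment Res→Out: bottleneck 13, flow now 13.
Augment Res→J4→Out: bottleneck 7, flow now 20.
Augment Res→J3→Out: bottleneck 12, flow now 32.
Augment Res→J7→J4→Out: bottleneck 2, flow now 34.
No augmenting path remains; maximum flow = 34.
By max-flow min-cut, the minimum cut capacity equals the max flow.
In the residual graph, reachable from Res: {Res, J7, TankA, TankB, J3}.
Min-cut edges: Res→J4 (7), Res→Out (13), J7→J4 (2), J3→Out (12); capacity 7 + 13 + 2 + 12 = 34.

34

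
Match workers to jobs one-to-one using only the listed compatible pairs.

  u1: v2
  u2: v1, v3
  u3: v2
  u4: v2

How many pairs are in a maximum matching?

2

Unit-capacity flow: source→left, listed edges, right→sink; max matching = max flow.
Augmenting path u1→v2 (+1); matched 1.
Augmenting path u2→v1 (+1); matched 2.
No augmenting path remains; maximum matching = 2.
König certificate: {u2, v2} is a vertex cover of size 2 (every listed pair touches it), so no matching can be larger.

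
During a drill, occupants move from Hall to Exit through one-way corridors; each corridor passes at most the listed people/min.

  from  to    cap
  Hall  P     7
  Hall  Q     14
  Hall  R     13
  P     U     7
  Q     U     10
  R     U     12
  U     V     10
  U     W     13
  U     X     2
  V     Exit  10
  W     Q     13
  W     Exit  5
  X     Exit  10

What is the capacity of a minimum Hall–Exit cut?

Augment Hall→P→U→V→Exit: bottleneck 7, flow now 7.
Augment Hall→Q→U→V→Exit: bottleneck 3, flow now 10.
Augment Hall→Q→U→W→Exit: bottleneck 5, flow now 15.
Augment Hall→Q→U→X→Exit: bottleneck 2, flow now 17.
No augmenting path remains; maximum flow = 17.
By max-flow min-cut, the minimum cut capacity equals the max flow.
In the residual graph, reachable from Hall: {Hall, P, Q, R, U, W}.
Min-cut edges: U→V (10), U→X (2), W→Exit (5); capacity 10 + 2 + 5 = 17.

17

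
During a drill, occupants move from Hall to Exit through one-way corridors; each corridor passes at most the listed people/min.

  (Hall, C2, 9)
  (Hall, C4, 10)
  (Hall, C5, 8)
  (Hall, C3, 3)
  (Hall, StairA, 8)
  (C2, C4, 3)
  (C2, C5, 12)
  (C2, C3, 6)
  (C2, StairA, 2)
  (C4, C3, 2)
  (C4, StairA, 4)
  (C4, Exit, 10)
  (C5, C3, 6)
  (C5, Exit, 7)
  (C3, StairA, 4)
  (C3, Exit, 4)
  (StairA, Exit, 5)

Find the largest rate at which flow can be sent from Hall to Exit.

26

Augment Hall→C4→Exit: bottleneck 10, flow now 10.
Augment Hall→C5→Exit: bottleneck 7, flow now 17.
Augment Hall→C3→Exit: bottleneck 3, flow now 20.
Augment Hall→StairA→Exit: bottleneck 5, flow now 25.
Augment Hall→C2→C3→Exit: bottleneck 1, flow now 26.
No augmenting path remains; maximum flow = 26.
In the residual graph, reachable from Hall: {Hall, C2, C4, C5, C3, StairA}.
Min-cut edges: C4→Exit (10), C5→Exit (7), C3→Exit (4), StairA→Exit (5); capacity 10 + 7 + 4 + 5 = 26.
This cut is saturated, so no flow can exceed 26.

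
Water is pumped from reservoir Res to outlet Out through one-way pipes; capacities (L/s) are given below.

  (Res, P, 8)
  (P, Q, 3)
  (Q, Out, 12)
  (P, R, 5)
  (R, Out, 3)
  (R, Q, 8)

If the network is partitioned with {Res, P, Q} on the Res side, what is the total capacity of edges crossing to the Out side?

Edges leaving {Res, P, Q}: P→R (5), Q→Out (12).
Cut capacity = 5 + 12 = 17.

17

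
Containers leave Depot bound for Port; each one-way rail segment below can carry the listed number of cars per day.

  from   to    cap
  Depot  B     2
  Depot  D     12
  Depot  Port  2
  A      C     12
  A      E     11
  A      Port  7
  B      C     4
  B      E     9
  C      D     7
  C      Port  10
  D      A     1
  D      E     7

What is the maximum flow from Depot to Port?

5

Augment Depot→Port: bottleneck 2, flow now 2.
Augment Depot→B→C→Port: bottleneck 2, flow now 4.
Augment Depot→D→A→Port: bottleneck 1, flow now 5.
No augmenting path remains; maximum flow = 5.
In the residual graph, reachable from Depot: {Depot, D, E}.
Min-cut edges: Depot→B (2), Depot→Port (2), D→A (1); capacity 2 + 2 + 1 = 5.
This cut is saturated, so no flow can exceed 5.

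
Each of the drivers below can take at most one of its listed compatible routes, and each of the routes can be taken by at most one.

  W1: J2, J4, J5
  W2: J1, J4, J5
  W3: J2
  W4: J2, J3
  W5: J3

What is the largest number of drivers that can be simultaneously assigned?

Unit-capacity flow: source→left, listed edges, right→sink; max matching = max flow.
Augmenting path W1→J2 (+1); matched 1.
Augmenting path W2→J1 (+1); matched 2.
Augmenting path W4→J3 (+1); matched 3.
Augmenting path W3→J2→W1→J4 (+1); matched 4.
No augmenting path remains; maximum matching = 4.
König certificate: {W1, W2, J2, J3} is a vertex cover of size 4 (every listed pair touches it), so no matching can be larger.

4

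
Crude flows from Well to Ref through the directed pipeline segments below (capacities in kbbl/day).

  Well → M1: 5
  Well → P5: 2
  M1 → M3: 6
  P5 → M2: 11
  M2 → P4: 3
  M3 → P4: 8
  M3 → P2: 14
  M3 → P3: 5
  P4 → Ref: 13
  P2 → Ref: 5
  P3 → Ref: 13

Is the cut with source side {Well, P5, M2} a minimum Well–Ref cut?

No — its capacity is 8, but the minimum cut has capacity 7.

Given cut capacity: 5 + 3 = 8.
Augment Well→M1→M3→P4→Ref: bottleneck 5, flow now 5.
Augment Well→P5→M2→P4→Ref: bottleneck 2, flow now 7.
No augmenting path remains; maximum flow = 7.
In the residual graph, reachable from Well: {Well}.
Min-cut edges: Well→M1 (5), Well→P5 (2); capacity 5 + 2 = 7.
Cut capacity 8 exceeds the max flow 7, so it is not minimum.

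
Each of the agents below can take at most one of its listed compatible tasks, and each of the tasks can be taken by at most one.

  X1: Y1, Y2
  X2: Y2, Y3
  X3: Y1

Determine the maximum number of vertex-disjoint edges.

3

Unit-capacity flow: source→left, listed edges, right→sink; max matching = max flow.
Augmenting path X1→Y1 (+1); matched 1.
Augmenting path X2→Y2 (+1); matched 2.
Augmenting path X3→Y1→X1→Y2→X2→Y3 (+1); matched 3.
No augmenting path remains; maximum matching = 3.
König certificate: {X1, X2, X3} is a vertex cover of size 3 (every listed pair touches it), so no matching can be larger.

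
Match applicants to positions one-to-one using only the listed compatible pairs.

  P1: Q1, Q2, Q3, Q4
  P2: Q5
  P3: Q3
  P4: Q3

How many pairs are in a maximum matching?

Unit-capacity flow: source→left, listed edges, right→sink; max matching = max flow.
Augmenting path P1→Q1 (+1); matched 1.
Augmenting path P2→Q5 (+1); matched 2.
Augmenting path P3→Q3 (+1); matched 3.
No augmenting path remains; maximum matching = 3.
König certificate: {P1, P2, Q3} is a vertex cover of size 3 (every listed pair touches it), so no matching can be larger.

3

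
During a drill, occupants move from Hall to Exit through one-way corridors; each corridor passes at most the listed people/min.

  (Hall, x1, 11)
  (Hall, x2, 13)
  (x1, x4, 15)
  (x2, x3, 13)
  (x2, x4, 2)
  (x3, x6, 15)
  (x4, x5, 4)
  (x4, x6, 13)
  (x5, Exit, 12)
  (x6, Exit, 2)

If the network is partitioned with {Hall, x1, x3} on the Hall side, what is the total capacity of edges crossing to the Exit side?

Edges leaving {Hall, x1, x3}: Hall→x2 (13), x1→x4 (15), x3→x6 (15).
Cut capacity = 13 + 15 + 15 = 43.

43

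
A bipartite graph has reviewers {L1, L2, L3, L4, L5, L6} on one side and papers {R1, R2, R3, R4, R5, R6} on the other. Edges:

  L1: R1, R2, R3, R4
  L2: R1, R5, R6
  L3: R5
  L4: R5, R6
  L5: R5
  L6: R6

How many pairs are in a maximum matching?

Unit-capacity flow: source→left, listed edges, right→sink; max matching = max flow.
Augmenting path L1→R1 (+1); matched 1.
Augmenting path L2→R5 (+1); matched 2.
Augmenting path L4→R6 (+1); matched 3.
Augmenting path L3→R5→L2→R1→L1→R2 (+1); matched 4.
No augmenting path remains; maximum matching = 4.
König certificate: {L1, L2, R5, R6} is a vertex cover of size 4 (every listed pair touches it), so no matching can be larger.

4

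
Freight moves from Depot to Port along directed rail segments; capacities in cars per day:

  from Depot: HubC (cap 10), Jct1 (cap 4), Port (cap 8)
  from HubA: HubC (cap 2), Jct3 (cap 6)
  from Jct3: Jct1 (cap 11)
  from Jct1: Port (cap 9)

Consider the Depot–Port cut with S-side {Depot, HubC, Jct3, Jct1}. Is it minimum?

No — its capacity is 17, but the minimum cut has capacity 12.

Given cut capacity: 8 + 9 = 17.
Augment Depot→Port: bottleneck 8, flow now 8.
Augment Depot→Jct1→Port: bottleneck 4, flow now 12.
No augmenting path remains; maximum flow = 12.
In the residual graph, reachable from Depot: {Depot, HubC}.
Min-cut edges: Depot→Jct1 (4), Depot→Port (8); capacity 4 + 8 = 12.
Cut capacity 17 exceeds the max flow 12, so it is not minimum.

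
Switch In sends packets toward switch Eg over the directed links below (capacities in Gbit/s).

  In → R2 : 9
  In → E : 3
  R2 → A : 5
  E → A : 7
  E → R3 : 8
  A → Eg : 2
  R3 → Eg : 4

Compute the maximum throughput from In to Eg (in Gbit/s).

Augment In→R2→A→Eg: bottleneck 2, flow now 2.
Augment In→E→R3→Eg: bottleneck 3, flow now 5.
No augmenting path remains; maximum flow = 5.
In the residual graph, reachable from In: {In, R2, A}.
Min-cut edges: In→E (3), A→Eg (2); capacity 3 + 2 = 5.
This cut is saturated, so no flow can exceed 5.

5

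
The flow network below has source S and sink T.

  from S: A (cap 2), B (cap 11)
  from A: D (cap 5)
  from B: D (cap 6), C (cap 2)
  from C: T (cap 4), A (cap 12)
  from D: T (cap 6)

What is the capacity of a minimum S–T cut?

8

Augment S→A→D→T: bottleneck 2, flow now 2.
Augment S→B→C→T: bottleneck 2, flow now 4.
Augment S→B→D→T: bottleneck 4, flow now 8.
No augmenting path remains; maximum flow = 8.
By max-flow min-cut, the minimum cut capacity equals the max flow.
In the residual graph, reachable from S: {S, A, B, D}.
Min-cut edges: B→C (2), D→T (6); capacity 2 + 6 = 8.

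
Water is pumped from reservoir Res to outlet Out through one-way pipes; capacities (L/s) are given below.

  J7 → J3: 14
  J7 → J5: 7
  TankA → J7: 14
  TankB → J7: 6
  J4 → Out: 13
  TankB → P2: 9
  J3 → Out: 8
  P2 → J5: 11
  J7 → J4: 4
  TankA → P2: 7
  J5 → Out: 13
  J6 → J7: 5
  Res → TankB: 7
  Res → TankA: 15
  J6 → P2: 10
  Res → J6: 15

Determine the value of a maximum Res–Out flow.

Augment Res→TankB→J7→J5→Out: bottleneck 6, flow now 6.
Augment Res→TankB→P2→J5→Out: bottleneck 1, flow now 7.
Augment Res→J6→J7→J5→Out: bottleneck 1, flow now 8.
Augment Res→J6→J7→J3→Out: bottleneck 4, flow now 12.
Augment Res→J6→P2→J5→Out: bottleneck 5, flow now 17.
Augment Res→TankA→J7→J3→Out: bottleneck 4, flow now 21.
Augment Res→TankA→J7→J4→Out: bottleneck 4, flow now 25.
No augmenting path remains; maximum flow = 25.
In the residual graph, reachable from Res: {Res, TankB, J6, TankA, J7, P2, J5, J3}.
Min-cut edges: J7→J4 (4), J5→Out (13), J3→Out (8); capacity 4 + 13 + 8 = 25.
This cut is saturated, so no flow can exceed 25.

25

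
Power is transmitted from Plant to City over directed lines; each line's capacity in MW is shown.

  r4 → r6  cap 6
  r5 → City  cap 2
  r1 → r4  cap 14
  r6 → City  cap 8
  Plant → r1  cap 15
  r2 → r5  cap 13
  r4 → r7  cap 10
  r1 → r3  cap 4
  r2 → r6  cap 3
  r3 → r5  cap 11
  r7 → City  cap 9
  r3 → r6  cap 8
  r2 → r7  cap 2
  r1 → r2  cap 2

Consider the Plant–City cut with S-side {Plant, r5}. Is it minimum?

Given cut capacity: 15 + 2 = 17.
Augment Plant→r1→r2→r5→City: bottleneck 2, flow now 2.
Augment Plant→r1→r3→r6→City: bottleneck 4, flow now 6.
Augment Plant→r1→r4→r6→City: bottleneck 4, flow now 10.
Augment Plant→r1→r4→r7→City: bottleneck 5, flow now 15.
No augmenting path remains; maximum flow = 15.
In the residual graph, reachable from Plant: {Plant}.
Min-cut edges: Plant→r1 (15); capacity 15 = 15.
Cut capacity 17 exceeds the max flow 15, so it is not minimum.

No — its capacity is 17, but the minimum cut has capacity 15.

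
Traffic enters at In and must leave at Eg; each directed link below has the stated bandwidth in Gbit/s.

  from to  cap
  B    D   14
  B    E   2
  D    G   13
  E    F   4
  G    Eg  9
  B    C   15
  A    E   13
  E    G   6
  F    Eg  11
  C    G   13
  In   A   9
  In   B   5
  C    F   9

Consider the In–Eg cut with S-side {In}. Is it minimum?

Given cut capacity: 9 + 5 = 14.
Augment In→A→E→F→Eg: bottleneck 4, flow now 4.
Augment In→A→E→G→Eg: bottleneck 5, flow now 9.
Augment In→B→C→F→Eg: bottleneck 5, flow now 14.
No augmenting path remains; maximum flow = 14.
Cut capacity 14 equals the max flow, so it is a minimum cut.

Yes — it is a minimum cut (capacity 14).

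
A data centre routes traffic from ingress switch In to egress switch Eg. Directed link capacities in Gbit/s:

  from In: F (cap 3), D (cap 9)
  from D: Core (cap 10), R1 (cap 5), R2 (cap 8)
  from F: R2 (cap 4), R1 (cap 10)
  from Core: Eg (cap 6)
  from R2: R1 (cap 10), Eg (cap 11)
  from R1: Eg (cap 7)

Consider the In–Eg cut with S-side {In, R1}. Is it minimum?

No — its capacity is 19, but the minimum cut has capacity 12.

Given cut capacity: 9 + 3 + 7 = 19.
Augment In→D→Core→Eg: bottleneck 6, flow now 6.
Augment In→D→R2→Eg: bottleneck 3, flow now 9.
Augment In→F→R2→Eg: bottleneck 3, flow now 12.
No augmenting path remains; maximum flow = 12.
In the residual graph, reachable from In: {In}.
Min-cut edges: In→D (9), In→F (3); capacity 9 + 3 = 12.
Cut capacity 19 exceeds the max flow 12, so it is not minimum.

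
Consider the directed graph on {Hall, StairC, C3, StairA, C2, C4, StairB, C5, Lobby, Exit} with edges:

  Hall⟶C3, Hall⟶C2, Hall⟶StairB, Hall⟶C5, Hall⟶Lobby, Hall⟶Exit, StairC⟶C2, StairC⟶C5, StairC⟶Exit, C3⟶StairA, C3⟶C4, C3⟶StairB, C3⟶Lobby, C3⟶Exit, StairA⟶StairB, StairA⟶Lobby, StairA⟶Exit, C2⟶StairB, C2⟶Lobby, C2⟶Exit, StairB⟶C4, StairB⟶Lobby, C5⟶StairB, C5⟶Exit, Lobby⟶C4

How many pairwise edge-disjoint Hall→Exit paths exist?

Assign every edge capacity 1; by Menger, the answer equals the max flow.
Path Hall→Exit (+1); total 1.
Path Hall→C3→Exit (+1); total 2.
Path Hall→C2→Exit (+1); total 3.
Path Hall→C5→Exit (+1); total 4.
No residual Hall→Exit path; max flow = 4.
Certifying cut of size 4: {Hall→C2, Hall→C3, Hall→C5, Hall→Exit}.

4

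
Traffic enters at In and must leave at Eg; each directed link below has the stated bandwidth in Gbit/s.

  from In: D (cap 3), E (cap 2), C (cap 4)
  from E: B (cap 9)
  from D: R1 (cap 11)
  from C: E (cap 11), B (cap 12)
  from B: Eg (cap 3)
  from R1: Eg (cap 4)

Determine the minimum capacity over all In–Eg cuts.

Augment In→E→B→Eg: bottleneck 2, flow now 2.
Augment In→D→R1→Eg: bottleneck 3, flow now 5.
Augment In→C→B→Eg: bottleneck 1, flow now 6.
No augmenting path remains; maximum flow = 6.
By max-flow min-cut, the minimum cut capacity equals the max flow.
In the residual graph, reachable from In: {In, E, C, B}.
Min-cut edges: In→D (3), B→Eg (3); capacity 3 + 3 = 6.

6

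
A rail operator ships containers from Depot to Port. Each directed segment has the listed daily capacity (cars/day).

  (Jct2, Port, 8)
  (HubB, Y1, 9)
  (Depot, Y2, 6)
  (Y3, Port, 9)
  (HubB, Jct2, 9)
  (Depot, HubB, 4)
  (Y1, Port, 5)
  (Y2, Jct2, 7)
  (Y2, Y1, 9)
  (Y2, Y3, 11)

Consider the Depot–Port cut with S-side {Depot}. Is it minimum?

Given cut capacity: 6 + 4 = 10.
Augment Depot→Y2→Y3→Port: bottleneck 6, flow now 6.
Augment Depot→HubB→Jct2→Port: bottleneck 4, flow now 10.
No augmenting path remains; maximum flow = 10.
Cut capacity 10 equals the max flow, so it is a minimum cut.

Yes — it is a minimum cut (capacity 10).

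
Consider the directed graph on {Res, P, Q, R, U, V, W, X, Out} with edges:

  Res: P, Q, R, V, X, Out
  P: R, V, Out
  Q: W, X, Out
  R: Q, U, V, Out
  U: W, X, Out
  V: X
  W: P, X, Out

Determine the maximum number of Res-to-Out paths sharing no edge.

Assign every edge capacity 1; by Menger, the answer equals the max flow.
Path Res→Out (+1); total 1.
Path Res→P→Out (+1); total 2.
Path Res→Q→Out (+1); total 3.
Path Res→R→Out (+1); total 4.
No residual Res→Out path; max flow = 4.
Certifying cut of size 4: {Res→Out, Res→P, Res→Q, Res→R}.

4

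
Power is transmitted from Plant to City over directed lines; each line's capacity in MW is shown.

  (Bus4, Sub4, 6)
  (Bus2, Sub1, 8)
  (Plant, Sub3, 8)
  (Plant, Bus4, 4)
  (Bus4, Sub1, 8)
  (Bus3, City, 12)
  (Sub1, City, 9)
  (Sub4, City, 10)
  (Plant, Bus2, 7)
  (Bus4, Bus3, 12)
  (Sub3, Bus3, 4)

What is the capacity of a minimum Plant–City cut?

15

Augment Plant→Bus4→Sub4→City: bottleneck 4, flow now 4.
Augment Plant→Bus2→Sub1→City: bottleneck 7, flow now 11.
Augment Plant→Sub3→Bus3→City: bottleneck 4, flow now 15.
No augmenting path remains; maximum flow = 15.
By max-flow min-cut, the minimum cut capacity equals the max flow.
In the residual graph, reachable from Plant: {Plant, Sub3}.
Min-cut edges: Plant→Bus4 (4), Plant→Bus2 (7), Sub3→Bus3 (4); capacity 4 + 7 + 4 = 15.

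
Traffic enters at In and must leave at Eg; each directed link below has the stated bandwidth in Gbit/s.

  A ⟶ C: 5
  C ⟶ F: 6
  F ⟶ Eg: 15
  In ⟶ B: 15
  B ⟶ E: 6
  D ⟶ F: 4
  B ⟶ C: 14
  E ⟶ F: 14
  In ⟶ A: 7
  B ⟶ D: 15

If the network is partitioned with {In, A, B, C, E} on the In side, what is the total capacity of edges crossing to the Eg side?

Edges leaving {In, A, B, C, E}: B→D (15), C→F (6), E→F (14).
Cut capacity = 15 + 6 + 14 = 35.

35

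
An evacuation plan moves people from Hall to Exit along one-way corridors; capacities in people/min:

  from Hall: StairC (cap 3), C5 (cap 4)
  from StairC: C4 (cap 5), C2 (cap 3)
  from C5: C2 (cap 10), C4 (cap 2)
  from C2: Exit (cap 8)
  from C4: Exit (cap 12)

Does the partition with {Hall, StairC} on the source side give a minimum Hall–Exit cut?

No — its capacity is 12, but the minimum cut has capacity 7.

Given cut capacity: 4 + 3 + 5 = 12.
Augment Hall→StairC→C2→Exit: bottleneck 3, flow now 3.
Augment Hall→C5→C2→Exit: bottleneck 4, flow now 7.
No augmenting path remains; maximum flow = 7.
In the residual graph, reachable from Hall: {Hall}.
Min-cut edges: Hall→StairC (3), Hall→C5 (4); capacity 3 + 4 = 7.
Cut capacity 12 exceeds the max flow 7, so it is not minimum.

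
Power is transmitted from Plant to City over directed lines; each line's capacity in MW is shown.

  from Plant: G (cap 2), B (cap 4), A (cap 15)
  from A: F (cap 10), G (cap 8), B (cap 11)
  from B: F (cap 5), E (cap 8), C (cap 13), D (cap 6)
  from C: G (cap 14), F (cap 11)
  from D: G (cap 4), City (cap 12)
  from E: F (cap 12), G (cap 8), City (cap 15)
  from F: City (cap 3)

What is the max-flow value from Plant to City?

Augment Plant→A→F→City: bottleneck 3, flow now 3.
Augment Plant→B→D→City: bottleneck 4, flow now 7.
Augment Plant→A→B→D→City: bottleneck 2, flow now 9.
Augment Plant→A→B→E→City: bottleneck 8, flow now 17.
No augmenting path remains; maximum flow = 17.
In the residual graph, reachable from Plant: {Plant, A, B, C, F, G}.
Min-cut edges: B→D (6), B→E (8), F→City (3); capacity 6 + 8 + 3 = 17.
This cut is saturated, so no flow can exceed 17.

17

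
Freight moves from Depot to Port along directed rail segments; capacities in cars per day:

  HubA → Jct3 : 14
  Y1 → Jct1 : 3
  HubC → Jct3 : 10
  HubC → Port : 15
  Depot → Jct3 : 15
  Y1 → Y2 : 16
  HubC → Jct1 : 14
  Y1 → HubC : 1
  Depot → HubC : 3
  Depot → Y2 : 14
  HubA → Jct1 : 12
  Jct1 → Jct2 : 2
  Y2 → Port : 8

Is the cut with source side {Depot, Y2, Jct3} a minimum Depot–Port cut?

Yes — it is a minimum cut (capacity 11).

Given cut capacity: 3 + 8 = 11.
Augment Depot→HubC→Port: bottleneck 3, flow now 3.
Augment Depot→Y2→Port: bottleneck 8, flow now 11.
No augmenting path remains; maximum flow = 11.
Cut capacity 11 equals the max flow, so it is a minimum cut.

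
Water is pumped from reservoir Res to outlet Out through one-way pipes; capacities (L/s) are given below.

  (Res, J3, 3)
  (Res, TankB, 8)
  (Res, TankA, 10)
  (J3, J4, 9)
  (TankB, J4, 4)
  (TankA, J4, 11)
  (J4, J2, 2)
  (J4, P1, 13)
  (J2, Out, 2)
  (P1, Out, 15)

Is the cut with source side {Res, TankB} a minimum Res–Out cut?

No — its capacity is 17, but the minimum cut has capacity 15.

Given cut capacity: 3 + 10 + 4 = 17.
Augment Res→J3→J4→J2→Out: bottleneck 2, flow now 2.
Augment Res→J3→J4→P1→Out: bottleneck 1, flow now 3.
Augment Res→TankB→J4→P1→Out: bottleneck 4, flow now 7.
Augment Res→TankA→J4→P1→Out: bottleneck 8, flow now 15.
No augmenting path remains; maximum flow = 15.
In the residual graph, reachable from Res: {Res, J3, TankB, TankA, J4}.
Min-cut edges: J4→J2 (2), J4→P1 (13); capacity 2 + 13 = 15.
Cut capacity 17 exceeds the max flow 15, so it is not minimum.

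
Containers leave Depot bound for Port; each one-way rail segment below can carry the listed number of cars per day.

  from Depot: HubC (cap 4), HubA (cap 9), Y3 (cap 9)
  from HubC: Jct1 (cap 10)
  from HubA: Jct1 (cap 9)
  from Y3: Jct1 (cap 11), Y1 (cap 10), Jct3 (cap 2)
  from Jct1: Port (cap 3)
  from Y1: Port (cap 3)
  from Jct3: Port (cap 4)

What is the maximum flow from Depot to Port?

Augment Depot→HubC→Jct1→Port: bottleneck 3, flow now 3.
Augment Depot→Y3→Y1→Port: bottleneck 3, flow now 6.
Augment Depot→Y3→Jct3→Port: bottleneck 2, flow now 8.
No augmenting path remains; maximum flow = 8.
In the residual graph, reachable from Depot: {Depot, HubC, HubA, Y3, Jct1, Y1}.
Min-cut edges: Y3→Jct3 (2), Jct1→Port (3), Y1→Port (3); capacity 2 + 3 + 3 = 8.
This cut is saturated, so no flow can exceed 8.

8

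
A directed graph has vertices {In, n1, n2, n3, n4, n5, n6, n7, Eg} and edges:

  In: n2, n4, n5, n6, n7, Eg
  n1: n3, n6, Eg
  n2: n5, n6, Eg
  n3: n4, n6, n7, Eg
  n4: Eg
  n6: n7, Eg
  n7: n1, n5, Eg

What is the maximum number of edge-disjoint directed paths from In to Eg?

5

Assign every edge capacity 1; by Menger, the answer equals the max flow.
Path In→Eg (+1); total 1.
Path In→n2→Eg (+1); total 2.
Path In→n4→Eg (+1); total 3.
Path In→n6→Eg (+1); total 4.
Path In→n7→Eg (+1); total 5.
No residual In→Eg path; max flow = 5.
Certifying cut of size 5: {In→Eg, In→n2, In→n4, In→n6, In→n7}.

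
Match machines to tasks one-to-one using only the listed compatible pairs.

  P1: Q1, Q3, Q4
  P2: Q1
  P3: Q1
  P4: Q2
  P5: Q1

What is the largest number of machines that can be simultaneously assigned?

3

Unit-capacity flow: source→left, listed edges, right→sink; max matching = max flow.
Augmenting path P1→Q1 (+1); matched 1.
Augmenting path P4→Q2 (+1); matched 2.
Augmenting path P2→Q1→P1→Q3 (+1); matched 3.
No augmenting path remains; maximum matching = 3.
König certificate: {P1, P4, Q1} is a vertex cover of size 3 (every listed pair touches it), so no matching can be larger.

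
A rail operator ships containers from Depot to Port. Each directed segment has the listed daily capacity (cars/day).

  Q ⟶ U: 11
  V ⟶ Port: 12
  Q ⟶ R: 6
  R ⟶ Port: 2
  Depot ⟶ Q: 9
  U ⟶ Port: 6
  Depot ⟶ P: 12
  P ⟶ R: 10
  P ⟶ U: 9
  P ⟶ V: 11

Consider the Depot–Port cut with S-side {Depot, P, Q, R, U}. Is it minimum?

Given cut capacity: 11 + 2 + 6 = 19.
Augment Depot→P→R→Port: bottleneck 2, flow now 2.
Augment Depot→P→U→Port: bottleneck 6, flow now 8.
Augment Depot→P→V→Port: bottleneck 4, flow now 12.
Augment Depot→Q→R→P→V→Port: bottleneck 2, flow now 14. (uses reverse residual edge)
Augment Depot→Q→U→P→V→Port: bottleneck 5, flow now 19. (uses reverse residual edge)
No augmenting path remains; maximum flow = 19.
Cut capacity 19 equals the max flow, so it is a minimum cut.

Yes — it is a minimum cut (capacity 19).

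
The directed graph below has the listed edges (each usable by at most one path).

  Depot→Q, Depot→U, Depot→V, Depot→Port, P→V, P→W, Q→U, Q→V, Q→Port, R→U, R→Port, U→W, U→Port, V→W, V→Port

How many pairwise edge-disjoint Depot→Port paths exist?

Assign every edge capacity 1; by Menger, the answer equals the max flow.
Path Depot→Port (+1); total 1.
Path Depot→Q→Port (+1); total 2.
Path Depot→U→Port (+1); total 3.
Path Depot→V→Port (+1); total 4.
No residual Depot→Port path; max flow = 4.
Certifying cut of size 4: {Depot→Port, Depot→Q, Depot→U, Depot→V}.

4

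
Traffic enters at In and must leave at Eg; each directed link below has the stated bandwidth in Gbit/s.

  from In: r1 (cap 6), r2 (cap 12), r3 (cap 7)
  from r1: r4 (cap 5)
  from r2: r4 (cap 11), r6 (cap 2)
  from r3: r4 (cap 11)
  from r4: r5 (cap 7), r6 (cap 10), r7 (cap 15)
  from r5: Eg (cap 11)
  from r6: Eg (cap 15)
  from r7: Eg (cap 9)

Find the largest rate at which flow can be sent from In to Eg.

Augment In→r2→r6→Eg: bottleneck 2, flow now 2.
Augment In→r1→r4→r5→Eg: bottleneck 5, flow now 7.
Augment In→r2→r4→r5→Eg: bottleneck 2, flow now 9.
Augment In→r2→r4→r6→Eg: bottleneck 8, flow now 17.
Augment In→r3→r4→r6→Eg: bottleneck 2, flow now 19.
Augment In→r3→r4→r7→Eg: bottleneck 5, flow now 24.
No augmenting path remains; maximum flow = 24.
In the residual graph, reachable from In: {In, r1}.
Min-cut edges: In→r2 (12), In→r3 (7), r1→r4 (5); capacity 12 + 7 + 5 = 24.
This cut is saturated, so no flow can exceed 24.

24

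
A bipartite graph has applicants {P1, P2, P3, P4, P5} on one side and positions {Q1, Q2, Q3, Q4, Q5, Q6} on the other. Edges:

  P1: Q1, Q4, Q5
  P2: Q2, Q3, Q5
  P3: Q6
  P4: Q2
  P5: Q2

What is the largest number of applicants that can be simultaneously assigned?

4

Unit-capacity flow: source→left, listed edges, right→sink; max matching = max flow.
Augmenting path P1→Q1 (+1); matched 1.
Augmenting path P2→Q2 (+1); matched 2.
Augmenting path P3→Q6 (+1); matched 3.
Augmenting path P4→Q2→P2→Q3 (+1); matched 4.
No augmenting path remains; maximum matching = 4.
König certificate: {P1, P2, P3, Q2} is a vertex cover of size 4 (every listed pair touches it), so no matching can be larger.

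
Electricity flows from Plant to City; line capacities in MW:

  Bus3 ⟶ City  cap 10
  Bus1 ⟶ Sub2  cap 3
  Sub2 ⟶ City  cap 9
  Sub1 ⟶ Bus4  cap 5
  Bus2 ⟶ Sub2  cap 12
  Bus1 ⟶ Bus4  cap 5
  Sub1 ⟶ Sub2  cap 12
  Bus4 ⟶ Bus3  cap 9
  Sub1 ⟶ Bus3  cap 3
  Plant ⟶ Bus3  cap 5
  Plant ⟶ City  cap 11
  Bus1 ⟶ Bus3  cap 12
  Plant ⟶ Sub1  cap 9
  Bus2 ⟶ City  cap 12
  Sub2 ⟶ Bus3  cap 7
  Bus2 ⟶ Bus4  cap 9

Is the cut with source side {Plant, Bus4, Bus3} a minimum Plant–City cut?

No — its capacity is 30, but the minimum cut has capacity 25.

Given cut capacity: 9 + 11 + 10 = 30.
Augment Plant→City: bottleneck 11, flow now 11.
Augment Plant→Bus3→City: bottleneck 5, flow now 16.
Augment Plant→Sub1→Sub2→City: bottleneck 9, flow now 25.
No augmenting path remains; maximum flow = 25.
In the residual graph, reachable from Plant: {Plant}.
Min-cut edges: Plant→Sub1 (9), Plant→Bus3 (5), Plant→City (11); capacity 9 + 5 + 11 = 25.
Cut capacity 30 exceeds the max flow 25, so it is not minimum.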